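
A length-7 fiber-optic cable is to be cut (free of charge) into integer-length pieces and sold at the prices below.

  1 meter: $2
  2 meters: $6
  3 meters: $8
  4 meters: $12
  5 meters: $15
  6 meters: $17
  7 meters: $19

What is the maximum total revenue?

Consider every possible first cut. best[k] is the best of p[i]+best[k−i] over all sellable i≤k.
best[1] = 2
best[2] = 6
best[3] = 8  (first piece 1, then best[2]=6)
best[4] = 12  (first piece 2, then best[2]=6)
best[5] = 15
best[6] = 18  (first piece 2, then best[4]=12)
best[7] = 21  (first piece 2, then best[5]=15)
One optimal cutting: 5 + 2 → $15 + $6 = $21.

21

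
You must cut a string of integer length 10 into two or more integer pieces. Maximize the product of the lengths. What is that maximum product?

36

Let prod[k] be the best product for length k (with at least one cut). For each first piece i, the rest contributes max(k−i, prod[k−i]).
prod[2] = 1×max(1,0) = 1×1 = 1
prod[3] = 1×max(2,1) = 1×2 = 2
prod[4] = 2×max(2,1) = 2×2 = 4
prod[5] = 2×max(3,2) = 2×3 = 6
prod[6] = 3×max(3,2) = 3×3 = 9
prod[7] = 2×max(5,6) = 2×6 = 12
prod[8] = 2×max(6,9) = 2×9 = 18
prod[9] = 3×max(6,9) = 3×9 = 27
prod[10] = 2×max(8,18) = 2×18 = 36
One optimal split: 3 + 3 + 2 + 2; product 3×3×2×2 = 36.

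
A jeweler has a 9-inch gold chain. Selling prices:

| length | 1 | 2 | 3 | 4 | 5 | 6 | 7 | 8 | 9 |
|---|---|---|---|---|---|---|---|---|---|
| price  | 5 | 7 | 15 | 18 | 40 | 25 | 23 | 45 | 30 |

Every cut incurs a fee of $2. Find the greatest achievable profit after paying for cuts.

Let net[k] be the best obtainable value from length k. For each k, try every first piece i and keep the best of price[i] + net[k−i] minus the 2 cut fee when i<k.
net[1] = 5
net[2] = 8  (first piece 1, then net[1]=5)
net[3] = 15
net[4] = 18  (first piece 1, then net[3]=15)
net[5] = 40
net[6] = 43  (first piece 1, then net[5]=40)
net[7] = 46  (first piece 1, then net[6]=43)
net[8] = 53  (first piece 3, then net[5]=40)
net[9] = 56  (first piece 1, then net[8]=53)
One optimal plan: pieces 5 + 3 + 1 (2 cuts) → $60 − $4 = $56.

56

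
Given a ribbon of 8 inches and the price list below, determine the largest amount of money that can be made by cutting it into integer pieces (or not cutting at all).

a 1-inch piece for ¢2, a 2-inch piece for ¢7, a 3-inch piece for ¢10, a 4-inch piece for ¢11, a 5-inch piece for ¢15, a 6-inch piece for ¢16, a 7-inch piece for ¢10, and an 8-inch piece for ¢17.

28

Build R[k] bottom-up: R[k] = max over allowed piece i of (p[i] + R[k−i]).
R[1] = 2
R[2] = 7
R[3] = 10
R[4] = 14  (first piece 2, then R[2]=7)
R[5] = 17  (first piece 2, then R[3]=10)
R[6] = 21  (first piece 2, then R[4]=14)
R[7] = 24  (first piece 2, then R[5]=17)
R[8] = 28  (first piece 2, then R[6]=21)
One optimal cutting: 2 + 2 + 2 + 2 → ¢7 + ¢7 + ¢7 + ¢7 = ¢28.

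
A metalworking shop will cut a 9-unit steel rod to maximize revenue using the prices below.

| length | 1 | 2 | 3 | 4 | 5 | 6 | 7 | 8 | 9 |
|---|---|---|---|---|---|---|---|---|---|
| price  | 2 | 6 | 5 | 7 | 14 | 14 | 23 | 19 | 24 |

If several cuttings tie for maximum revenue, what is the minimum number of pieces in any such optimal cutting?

2

Let r[k] be the best obtainable value from length k. For each k, try every first piece i and keep the best of price[i] + r[k−i].
r[1] = 2
r[2] = max(2+2, 6+0) = 6
r[3] = max(2+6, 6+2, 5+0) = 8
r[4] = max(2+8, 6+6, 5+2, 7+0) = 12
r[5] = max(2+12, 6+8, 5+6, 7+2, 14+0) = 14
r[6] = max(2+14, 6+12, 5+8, 7+6, 14+2, 14+0) = 18
r[7] = max(2+18, 6+14, 5+12, …, 14+2, 23+0) = 23
r[8] = max(2+23, 6+18, 5+14, …, 23+2, 19+0) = 25
r[9] = max(2+25, 6+23, 5+18, …, 19+2, 24+0) = 29
Maximum revenue is $29.
Now minimize piece count subject to staying optimal: for each k, pieces[k] = 1 + min over i with p[i]+r[k−i]=r[k] of pieces[k−i].
pieces[6] = 3
pieces[7] = 1
pieces[8] = 2
pieces[9] = 2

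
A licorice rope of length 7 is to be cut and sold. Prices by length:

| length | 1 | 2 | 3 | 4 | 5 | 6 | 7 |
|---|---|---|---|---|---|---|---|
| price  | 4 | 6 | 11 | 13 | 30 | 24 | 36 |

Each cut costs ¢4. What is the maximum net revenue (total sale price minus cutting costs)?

36

Build r[k] bottom-up: r[k] = max over allowed piece i of (p[i] + r[k−i]) − 4 per cut.
r[1] = 4
r[2] = max(4+4-4, 6+0) = 6
r[3] = max(4+6-4, 6+4-4, 11+0) = 11
r[4] = max(4+11-4, 6+6-4, 11+4-4, 13+0) = 13
r[5] = max(4+13-4, 6+11-4, 11+6-4, 13+4-4, 30+0) = 30
r[6] = max(4+30-4, 6+13-4, 11+11-4, 13+6-4, 30+4-4, 24+0) = 30
r[7] = max(4+30-4, 6+30-4, 11+13-4, …, 24+4-4, 36+0) = 36
Best is to make no cuts and sell whole for ¢36.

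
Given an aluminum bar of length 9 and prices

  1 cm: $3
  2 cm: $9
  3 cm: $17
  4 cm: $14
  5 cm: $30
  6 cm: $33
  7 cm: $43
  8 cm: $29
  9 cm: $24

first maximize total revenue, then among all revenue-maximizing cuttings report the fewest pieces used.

2

Consider every possible first cut. r[k] is the best of p[i]+r[k−i] over all sellable i≤k.
r[1] = 3
r[2] = 9
r[3] = 17
r[4] = 20  (first piece 1, then r[3]=17)
r[5] = 30
r[6] = 34  (first piece 3, then r[3]=17)
r[7] = 43
r[8] = 47  (first piece 3, then r[5]=30)
r[9] = 52  (first piece 2, then r[7]=43)
Maximum revenue is $52.
Now minimize piece count subject to staying optimal: for each k, pieces[k] = 1 + min over i with p[i]+r[k−i]=r[k] of pieces[k−i].
pieces[6] = 2
pieces[7] = 1
pieces[8] = 2
pieces[9] = 2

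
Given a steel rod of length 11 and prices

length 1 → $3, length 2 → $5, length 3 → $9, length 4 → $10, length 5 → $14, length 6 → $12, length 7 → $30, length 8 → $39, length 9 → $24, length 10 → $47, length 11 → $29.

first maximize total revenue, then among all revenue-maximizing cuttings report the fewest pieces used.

Build r[k] bottom-up: r[k] = max over allowed piece i of (p[i] + r[k−i]).
r[1] = 3
r[2] = max(3+3, 5+0) = 6
r[3] = max(3+6, 5+3, 9+0) = 9
r[4] = max(3+9, 5+6, 9+3, 10+0) = 12
r[5] = max(3+12, 5+9, 9+6, 10+3, 14+0) = 15
r[6] = max(3+15, 5+12, 9+9, 10+6, 14+3, 12+0) = 18
r[7] = max(3+18, 5+15, 9+12, …, 12+3, 30+0) = 30
r[8] = max(3+30, 5+18, 9+15, …, 30+3, 39+0) = 39
r[9] = max(3+39, 5+30, 9+18, …, 39+3, 24+0) = 42
r[10] = max(3+42, 5+39, 9+30, …, 24+3, 47+0) = 47
r[11] = max(3+47, 5+42, 9+39, …, 47+3, 29+0) = 50
Maximum revenue is $50.
Now minimize piece count subject to staying optimal: for each k, pieces[k] = 1 + min over i with p[i]+r[k−i]=r[k] of pieces[k−i].
pieces[8] = 1
pieces[9] = 2
pieces[10] = 1
pieces[11] = 2

2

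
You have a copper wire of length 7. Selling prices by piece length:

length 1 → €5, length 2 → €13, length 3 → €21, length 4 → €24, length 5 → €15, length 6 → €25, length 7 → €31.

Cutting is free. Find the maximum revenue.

Build R[k] bottom-up: R[k] = max over allowed piece i of (p[i] + R[k−i]).
R[1] = 5
R[2] = 13
R[3] = 21
R[4] = 26  (first piece 1, then R[3]=21)
R[5] = 34  (first piece 2, then R[3]=21)
R[6] = 42  (first piece 3, then R[3]=21)
R[7] = 47  (first piece 1, then R[6]=42)
One optimal cutting: 3 + 3 + 1 → €21 + €21 + €5 = €47.

47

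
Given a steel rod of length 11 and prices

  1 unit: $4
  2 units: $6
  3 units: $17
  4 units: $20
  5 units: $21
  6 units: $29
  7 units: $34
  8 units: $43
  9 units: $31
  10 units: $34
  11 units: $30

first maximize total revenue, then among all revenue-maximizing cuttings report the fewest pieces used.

2

Consider every possible first cut. r[k] is the best of p[i]+r[k−i] over all sellable i≤k.
r[1] = 4
r[2] = max(4+4, 6+0) = 8
r[3] = max(4+8, 6+4, 17+0) = 17
r[4] = max(4+17, 6+8, 17+4, 20+0) = 21
r[5] = max(4+21, 6+17, 17+8, 20+4, 21+0) = 25
r[6] = max(4+25, 6+21, 17+17, 20+8, 21+4, 29+0) = 34
r[7] = max(4+34, 6+25, 17+21, …, 29+4, 34+0) = 38
r[8] = max(4+38, 6+34, 17+25, …, 34+4, 43+0) = 43
r[9] = max(4+43, 6+38, 17+34, …, 43+4, 31+0) = 51
r[10] = max(4+51, 6+43, 17+38, …, 31+4, 34+0) = 55
r[11] = max(4+55, 6+51, 17+43, …, 34+4, 30+0) = 60
Maximum revenue is $60.
Now minimize piece count subject to staying optimal: for each k, pieces[k] = 1 + min over i with p[i]+r[k−i]=r[k] of pieces[k−i].
pieces[8] = 1
pieces[9] = 3
pieces[10] = 4
pieces[11] = 2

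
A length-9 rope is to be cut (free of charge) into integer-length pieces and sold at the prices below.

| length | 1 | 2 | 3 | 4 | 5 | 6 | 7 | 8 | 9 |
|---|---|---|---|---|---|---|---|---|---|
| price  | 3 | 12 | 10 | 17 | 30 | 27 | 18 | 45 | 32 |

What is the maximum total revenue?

Consider every possible first cut. r[k] is the best of p[i]+r[k−i] over all sellable i≤k.
r[1] = 3
r[2] = 12
r[3] = 15  (first piece 1, then r[2]=12)
r[4] = 24  (first piece 2, then r[2]=12)
r[5] = 30
r[6] = 36  (first piece 2, then r[4]=24)
r[7] = 42  (first piece 2, then r[5]=30)
r[8] = 48  (first piece 2, then r[6]=36)
r[9] = 54  (first piece 2, then r[7]=42)
One optimal cutting: 5 + 2 + 2 → €30 + €12 + €12 = €54.

54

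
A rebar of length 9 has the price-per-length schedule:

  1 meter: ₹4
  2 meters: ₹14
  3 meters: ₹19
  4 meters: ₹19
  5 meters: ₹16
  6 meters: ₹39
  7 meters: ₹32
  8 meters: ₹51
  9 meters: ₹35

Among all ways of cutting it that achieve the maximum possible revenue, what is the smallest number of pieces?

4

Let r[k] be the best obtainable value from length k. For each k, try every first piece i and keep the best of price[i] + r[k−i].
r[1] = 4
r[2] = max(4+4, 14+0) = 14
r[3] = max(4+14, 14+4, 19+0) = 19
r[4] = max(4+19, 14+14, 19+4, 19+0) = 28
r[5] = max(4+28, 14+19, 19+14, 19+4, 16+0) = 33
r[6] = max(4+33, 14+28, 19+19, 19+14, 16+4, 39+0) = 42
r[7] = max(4+42, 14+33, 19+28, …, 39+4, 32+0) = 47
r[8] = max(4+47, 14+42, 19+33, …, 32+4, 51+0) = 56
r[9] = max(4+56, 14+47, 19+42, …, 51+4, 35+0) = 61
Maximum revenue is ₹61.
Now minimize piece count subject to staying optimal: for each k, pieces[k] = 1 + min over i with p[i]+r[k−i]=r[k] of pieces[k−i].
pieces[6] = 3
pieces[7] = 3
pieces[8] = 4
pieces[9] = 4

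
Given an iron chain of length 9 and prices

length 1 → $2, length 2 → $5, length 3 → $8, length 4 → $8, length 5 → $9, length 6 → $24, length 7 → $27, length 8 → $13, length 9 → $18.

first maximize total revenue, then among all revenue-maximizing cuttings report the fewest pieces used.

2

Consider every possible first cut. r[k] is the best of p[i]+r[k−i] over all sellable i≤k.
r[1] = 2
r[2] = max(2+2, 5+0) = 5
r[3] = max(2+5, 5+2, 8+0) = 8
r[4] = max(2+8, 5+5, 8+2, 8+0) = 10
r[5] = max(2+10, 5+8, 8+5, 8+2, 9+0) = 13
r[6] = max(2+13, 5+10, 8+8, 8+5, 9+2, 24+0) = 24
r[7] = max(2+24, 5+13, 8+10, …, 24+2, 27+0) = 27
r[8] = max(2+27, 5+24, 8+13, …, 27+2, 13+0) = 29
r[9] = max(2+29, 5+27, 8+24, …, 13+2, 18+0) = 32
Maximum revenue is $32.
Now minimize piece count subject to staying optimal: for each k, pieces[k] = 1 + min over i with p[i]+r[k−i]=r[k] of pieces[k−i].
pieces[6] = 1
pieces[7] = 1
pieces[8] = 2
pieces[9] = 2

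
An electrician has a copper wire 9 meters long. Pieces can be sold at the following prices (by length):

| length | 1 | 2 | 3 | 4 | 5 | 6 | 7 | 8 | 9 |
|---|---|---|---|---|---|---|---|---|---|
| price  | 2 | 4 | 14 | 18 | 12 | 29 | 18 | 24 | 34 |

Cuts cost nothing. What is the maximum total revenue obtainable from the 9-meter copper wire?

43

Consider every possible first cut. best[k] is the best of p[i]+best[k−i] over all sellable i≤k.
best[1] = 2
best[2] = max(2+2, 4+0) = 4
best[3] = max(2+4, 4+2, 14+0) = 14
best[4] = max(2+14, 4+4, 14+2, 18+0) = 18
best[5] = max(2+18, 4+14, 14+4, 18+2, 12+0) = 20
best[6] = max(2+20, 4+18, 14+14, 18+4, 12+2, 29+0) = 29
best[7] = max(2+29, 4+20, 14+18, …, 29+2, 18+0) = 32
best[8] = max(2+32, 4+29, 14+20, …, 18+2, 24+0) = 36
best[9] = max(2+36, 4+32, 14+29, …, 24+2, 34+0) = 43
One optimal cutting: 6 + 3 → €29 + €14 = €43.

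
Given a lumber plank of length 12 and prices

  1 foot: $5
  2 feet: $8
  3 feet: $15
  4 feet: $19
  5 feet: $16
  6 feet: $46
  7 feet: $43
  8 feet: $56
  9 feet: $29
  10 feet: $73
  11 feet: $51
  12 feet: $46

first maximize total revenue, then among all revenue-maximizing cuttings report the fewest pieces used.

Build r[k] bottom-up: r[k] = max over allowed piece i of (p[i] + r[k−i]).
r[1] = 5
r[2] = 10  (first piece 1, then r[1]=5)
r[3] = 15  (first piece 1, then r[2]=10)
r[4] = 20  (first piece 1, then r[3]=15)
r[5] = 25  (first piece 1, then r[4]=20)
r[6] = 46
r[7] = 51  (first piece 1, then r[6]=46)
r[8] = 56  (first piece 1, then r[7]=51)
r[9] = 61  (first piece 1, then r[8]=56)
r[10] = 73
r[11] = 78  (first piece 1, then r[10]=73)
r[12] = 92  (first piece 6, then r[6]=46)
Maximum revenue is $92.
Now minimize piece count subject to staying optimal: for each k, pieces[k] = 1 + min over i with p[i]+r[k−i]=r[k] of pieces[k−i].
pieces[9] = 2
pieces[10] = 1
pieces[11] = 2
pieces[12] = 2

2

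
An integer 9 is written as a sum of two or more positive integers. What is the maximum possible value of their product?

Define g[k] = max over 1≤i<k of i · max(k−i, g[k−i]); the inner max lets the remainder stay uncut if that's better.
g[2] = 1·max(1,0) = 1·1 = 1
g[3] = 1·max(2,1) = 1·2 = 2
g[4] = 2·max(2,1) = 2·2 = 4
g[5] = 2·max(3,2) = 2·3 = 6
g[6] = 3·max(3,2) = 3·3 = 9
g[7] = 2·max(5,6) = 2·6 = 12
g[8] = 2·max(6,9) = 2·9 = 18
g[9] = 3·max(6,9) = 3·9 = 27
One optimal split: 3 + 3 + 3; product 3·3·3 = 27.

27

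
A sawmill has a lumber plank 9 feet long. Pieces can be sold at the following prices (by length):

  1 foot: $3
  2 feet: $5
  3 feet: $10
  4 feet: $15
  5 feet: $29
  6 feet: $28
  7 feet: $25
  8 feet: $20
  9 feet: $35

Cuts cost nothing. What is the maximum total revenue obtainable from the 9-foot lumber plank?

Let v[k] be the best obtainable value from length k. For each k, try every first piece i and keep the best of price[i] + v[k−i].
v[1] = 3
v[2] = 6  (first piece 1, then v[1]=3)
v[3] = 10
v[4] = 15
v[5] = 29
v[6] = 32  (first piece 1, then v[5]=29)
v[7] = 35  (first piece 1, then v[6]=32)
v[8] = 39  (first piece 3, then v[5]=29)
v[9] = 44  (first piece 4, then v[5]=29)
One optimal cutting: 5 + 4 → $29 + $15 = $44.

44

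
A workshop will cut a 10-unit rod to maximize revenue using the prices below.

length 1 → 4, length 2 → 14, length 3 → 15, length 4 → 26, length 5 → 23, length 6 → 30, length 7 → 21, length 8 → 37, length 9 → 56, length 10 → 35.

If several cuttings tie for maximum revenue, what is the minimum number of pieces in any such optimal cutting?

5

Let r[k] be the best obtainable value from length k. For each k, try every first piece i and keep the best of price[i] + r[k−i].
r[1] = 4
r[2] = max(4+4, 14+0) = 14
r[3] = max(4+14, 14+4, 15+0) = 18
r[4] = max(4+18, 14+14, 15+4, 26+0) = 28
r[5] = max(4+28, 14+18, 15+14, 26+4, 23+0) = 32
r[6] = max(4+32, 14+28, 15+18, 26+14, 23+4, 30+0) = 42
r[7] = max(4+42, 14+32, 15+28, …, 30+4, 21+0) = 46
r[8] = max(4+46, 14+42, 15+32, …, 21+4, 37+0) = 56
r[9] = max(4+56, 14+46, 15+42, …, 37+4, 56+0) = 60
r[10] = max(4+60, 14+56, 15+46, …, 56+4, 35+0) = 70
Maximum revenue is 70.
Now minimize piece count subject to staying optimal: for each k, pieces[k] = 1 + min over i with p[i]+r[k−i]=r[k] of pieces[k−i].
pieces[7] = 4
pieces[8] = 4
pieces[9] = 5
pieces[10] = 5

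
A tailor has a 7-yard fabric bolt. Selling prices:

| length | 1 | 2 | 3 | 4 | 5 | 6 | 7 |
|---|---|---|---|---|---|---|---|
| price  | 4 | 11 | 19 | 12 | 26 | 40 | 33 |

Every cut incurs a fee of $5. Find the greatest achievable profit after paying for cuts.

39

Build net[k] bottom-up: net[k] = max over allowed piece i of (p[i] + net[k−i]) − 5 per cut.
net[1] = 4
net[2] = 11
net[3] = 19
net[4] = 18  (first piece 1, then net[3]=19)
net[5] = 26
net[6] = 40
net[7] = 39  (first piece 1, then net[6]=40)
One optimal plan: pieces 6 + 1 (1 cut) → $44 − $5 = $39.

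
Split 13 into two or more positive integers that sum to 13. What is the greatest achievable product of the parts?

Let P[k] be the best product for length k (with at least one cut). For each first piece i, the rest contributes max(k−i, P[k−i]).
Small cases: P[2]=1, P[3]=2, P[4]=4, P[5]=6, P[6]=9, P[7]=12, P[8]=18.
P[9] = 3·max(6,9) = 3·9 = 27
P[10] = 2·max(8,18) = 2·18 = 36
P[11] = 2·max(9,27) = 2·27 = 54
P[12] = 3·max(9,27) = 3·27 = 81
P[13] = 2·max(11,54) = 2·54 = 108
One optimal split: 3 + 3 + 3 + 2 + 2; product 3·3·3·2·2 = 108.

108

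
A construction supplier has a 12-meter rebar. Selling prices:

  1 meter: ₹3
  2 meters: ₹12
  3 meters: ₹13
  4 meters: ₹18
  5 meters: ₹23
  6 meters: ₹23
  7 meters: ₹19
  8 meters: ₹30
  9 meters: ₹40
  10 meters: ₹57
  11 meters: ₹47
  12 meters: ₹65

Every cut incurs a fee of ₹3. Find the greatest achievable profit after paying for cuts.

Build v[k] bottom-up: v[k] = max over allowed piece i of (p[i] + v[k−i]) − 3 per cut.
v[1] = 3
v[2] = 12
v[3] = 13
v[4] = 21  (first piece 2, then v[2]=12)
v[5] = 23
v[6] = 30  (first piece 2, then v[4]=21)
v[7] = 32  (first piece 2, then v[5]=23)
v[8] = 39  (first piece 2, then v[6]=30)
v[9] = 41  (first piece 2, then v[7]=32)
v[10] = 57
v[11] = 57  (first piece 1, then v[10]=57)
v[12] = 66  (first piece 2, then v[10]=57)
One optimal plan: pieces 10 + 2 (1 cut) → ₹69 − ₹3 = ₹66.

66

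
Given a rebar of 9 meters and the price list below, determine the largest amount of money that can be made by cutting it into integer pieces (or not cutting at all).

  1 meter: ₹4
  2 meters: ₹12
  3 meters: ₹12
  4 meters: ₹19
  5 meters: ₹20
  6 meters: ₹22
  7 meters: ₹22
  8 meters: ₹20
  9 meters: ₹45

Let r[k] be the best obtainable value from length k. For each k, try every first piece i and keep the best of price[i] + r[k−i].
r[1] = 4
r[2] = max(4+4, 12+0) = 12
r[3] = max(4+12, 12+4, 12+0) = 16
r[4] = max(4+16, 12+12, 12+4, 19+0) = 24
r[5] = max(4+24, 12+16, 12+12, 19+4, 20+0) = 28
r[6] = max(4+28, 12+24, 12+16, 19+12, 20+4, 22+0) = 36
r[7] = max(4+36, 12+28, 12+24, …, 22+4, 22+0) = 40
r[8] = max(4+40, 12+36, 12+28, …, 22+4, 20+0) = 48
r[9] = max(4+48, 12+40, 12+36, …, 20+4, 45+0) = 52
One optimal cutting: 2 + 2 + 2 + 2 + 1 → ₹12 + ₹12 + ₹12 + ₹12 + ₹4 = ₹52.

52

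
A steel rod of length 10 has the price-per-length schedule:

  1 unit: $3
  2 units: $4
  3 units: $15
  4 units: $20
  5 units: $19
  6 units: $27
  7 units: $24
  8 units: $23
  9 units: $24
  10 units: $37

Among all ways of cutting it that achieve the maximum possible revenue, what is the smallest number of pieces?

Build r[k] bottom-up: r[k] = max over allowed piece i of (p[i] + r[k−i]).
r[1] = 3
r[2] = 6  (first piece 1, then r[1]=3)
r[3] = 15
r[4] = 20
r[5] = 23  (first piece 1, then r[4]=20)
r[6] = 30  (first piece 3, then r[3]=15)
r[7] = 35  (first piece 3, then r[4]=20)
r[8] = 40  (first piece 4, then r[4]=20)
r[9] = 45  (first piece 3, then r[6]=30)
r[10] = 50  (first piece 3, then r[7]=35)
Maximum revenue is $50.
Now minimize piece count subject to staying optimal: for each k, pieces[k] = 1 + min over i with p[i]+r[k−i]=r[k] of pieces[k−i].
pieces[7] = 2
pieces[8] = 2
pieces[9] = 3
pieces[10] = 3

3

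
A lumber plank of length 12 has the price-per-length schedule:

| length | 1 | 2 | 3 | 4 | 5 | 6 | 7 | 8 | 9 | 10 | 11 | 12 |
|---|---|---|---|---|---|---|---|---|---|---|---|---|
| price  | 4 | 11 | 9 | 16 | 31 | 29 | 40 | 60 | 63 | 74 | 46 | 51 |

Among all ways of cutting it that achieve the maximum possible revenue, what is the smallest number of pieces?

Build r[k] bottom-up: r[k] = max over allowed piece i of (p[i] + r[k−i]).
r[1] = 4
r[2] = max(4+4, 11+0) = 11
r[3] = max(4+11, 11+4, 9+0) = 15
r[4] = max(4+15, 11+11, 9+4, 16+0) = 22
r[5] = max(4+22, 11+15, 9+11, 16+4, 31+0) = 31
r[6] = max(4+31, 11+22, 9+15, 16+11, 31+4, 29+0) = 35
r[7] = max(4+35, 11+31, 9+22, …, 29+4, 40+0) = 42
r[8] = max(4+42, 11+35, 9+31, …, 40+4, 60+0) = 60
r[9] = max(4+60, 11+42, 9+35, …, 60+4, 63+0) = 64
r[10] = max(4+64, 11+60, 9+42, …, 63+4, 74+0) = 74
r[11] = max(4+74, 11+64, 9+60, …, 74+4, 46+0) = 78
r[12] = max(4+78, 11+74, 9+64, …, 46+4, 51+0) = 85
Maximum revenue is $85.
Now minimize piece count subject to staying optimal: for each k, pieces[k] = 1 + min over i with p[i]+r[k−i]=r[k] of pieces[k−i].
pieces[9] = 2
pieces[10] = 1
pieces[11] = 2
pieces[12] = 2

2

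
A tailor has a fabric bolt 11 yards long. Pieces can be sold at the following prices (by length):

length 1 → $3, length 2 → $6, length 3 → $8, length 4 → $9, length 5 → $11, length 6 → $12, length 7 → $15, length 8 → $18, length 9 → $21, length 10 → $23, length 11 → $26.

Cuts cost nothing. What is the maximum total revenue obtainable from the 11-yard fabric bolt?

Build v[k] bottom-up: v[k] = max over allowed piece i of (p[i] + v[k−i]).
v[1] = 3
v[2] = 6  (first piece 1, then v[1]=3)
v[3] = 9  (first piece 1, then v[2]=6)
v[4] = 12  (first piece 1, then v[3]=9)
v[5] = 15  (first piece 1, then v[4]=12)
v[6] = 18  (first piece 1, then v[5]=15)
v[7] = 21  (first piece 1, then v[6]=18)
v[8] = 24  (first piece 1, then v[7]=21)
v[9] = 27  (first piece 1, then v[8]=24)
v[10] = 30  (first piece 1, then v[9]=27)
v[11] = 33  (first piece 1, then v[10]=30)
One optimal cutting: 1 + 1 + 1 + 1 + 1 + 1 + 1 + 1 + 1 + 1 + 1 → $3 + $3 + $3 + $3 + $3 + $3 + $3 + $3 + $3 + $3 + $3 = $33.

33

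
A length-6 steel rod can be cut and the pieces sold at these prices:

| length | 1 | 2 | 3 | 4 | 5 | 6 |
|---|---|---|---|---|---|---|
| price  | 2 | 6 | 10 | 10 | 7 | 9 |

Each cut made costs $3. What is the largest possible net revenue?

Let r[k] be the best obtainable value from length k. For each k, try every first piece i and keep the best of price[i] + r[k−i] minus the 3 cut fee when i<k.
r[1] = 2
r[2] = 6
r[3] = 10
r[4] = 10
r[5] = 13  (first piece 2, then r[3]=10)
r[6] = 17  (first piece 3, then r[3]=10)
One optimal plan: pieces 3 + 3 (1 cut) → $20 − $3 = $17.

17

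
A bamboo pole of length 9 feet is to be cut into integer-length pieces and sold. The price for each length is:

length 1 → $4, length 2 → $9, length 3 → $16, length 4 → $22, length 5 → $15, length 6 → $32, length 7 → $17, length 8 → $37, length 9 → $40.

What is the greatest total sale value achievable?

Build R[k] bottom-up: R[k] = max over allowed piece i of (p[i] + R[k−i]).
R[1] = 4
R[2] = max(4+4, 9+0) = 9
R[3] = max(4+9, 9+4, 16+0) = 16
R[4] = max(4+16, 9+9, 16+4, 22+0) = 22
R[5] = max(4+22, 9+16, 16+9, 22+4, 15+0) = 26
R[6] = max(4+26, 9+22, 16+16, 22+9, 15+4, 32+0) = 32
R[7] = max(4+32, 9+26, 16+22, …, 32+4, 17+0) = 38
R[8] = max(4+38, 9+32, 16+26, …, 17+4, 37+0) = 44
R[9] = max(4+44, 9+38, 16+32, …, 37+4, 40+0) = 48
One optimal cutting: 4 + 4 + 1 → $22 + $22 + $4 = $48.

48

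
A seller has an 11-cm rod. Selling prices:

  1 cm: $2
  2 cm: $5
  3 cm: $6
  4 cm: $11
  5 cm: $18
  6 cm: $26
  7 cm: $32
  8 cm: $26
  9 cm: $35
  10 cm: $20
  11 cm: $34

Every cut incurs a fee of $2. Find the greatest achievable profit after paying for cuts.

42

Let net[k] be the best obtainable value from length k. For each k, try every first piece i and keep the best of price[i] + net[k−i] minus the 2 cut fee when i<k.
net[1] = 2
net[2] = max(2+2-2, 5+0) = 5
net[3] = max(2+5-2, 5+2-2, 6+0) = 6
net[4] = max(2+6-2, 5+5-2, 6+2-2, 11+0) = 11
net[5] = max(2+11-2, 5+6-2, 6+5-2, 11+2-2, 18+0) = 18
net[6] = max(2+18-2, 5+11-2, 6+6-2, 11+5-2, 18+2-2, 26+0) = 26
net[7] = max(2+26-2, 5+18-2, 6+11-2, …, 26+2-2, 32+0) = 32
net[8] = max(2+32-2, 5+26-2, 6+18-2, …, 32+2-2, 26+0) = 32
net[9] = max(2+32-2, 5+32-2, 6+26-2, …, 26+2-2, 35+0) = 35
net[10] = max(2+35-2, 5+32-2, 6+32-2, …, 35+2-2, 20+0) = 36
net[11] = max(2+36-2, 5+35-2, 6+32-2, …, 20+2-2, 34+0) = 42
One optimal plan: pieces 6 + 5 (1 cut) → $44 − $2 = $42.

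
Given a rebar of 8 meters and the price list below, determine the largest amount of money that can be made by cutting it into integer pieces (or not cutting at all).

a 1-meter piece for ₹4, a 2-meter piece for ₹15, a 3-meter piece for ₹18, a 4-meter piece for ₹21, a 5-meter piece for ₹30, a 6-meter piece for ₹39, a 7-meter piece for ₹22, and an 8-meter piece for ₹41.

Let v[k] be the best obtainable value from length k. For each k, try every first piece i and keep the best of price[i] + v[k−i].
v[1] = 4
v[2] = 15
v[3] = 19  (first piece 1, then v[2]=15)
v[4] = 30  (first piece 2, then v[2]=15)
v[5] = 34  (first piece 1, then v[4]=30)
v[6] = 45  (first piece 2, then v[4]=30)
v[7] = 49  (first piece 1, then v[6]=45)
v[8] = 60  (first piece 2, then v[6]=45)
One optimal cutting: 2 + 2 + 2 + 2 → ₹15 + ₹15 + ₹15 + ₹15 = ₹60.

60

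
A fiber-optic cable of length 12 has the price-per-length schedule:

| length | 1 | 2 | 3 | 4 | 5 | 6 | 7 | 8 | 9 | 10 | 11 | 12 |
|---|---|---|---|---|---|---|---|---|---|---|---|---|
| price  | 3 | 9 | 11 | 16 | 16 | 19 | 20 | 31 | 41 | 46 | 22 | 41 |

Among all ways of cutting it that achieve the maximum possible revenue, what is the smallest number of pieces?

Let r[k] be the best obtainable value from length k. For each k, try every first piece i and keep the best of price[i] + r[k−i].
r[1] = 3
r[2] = max(3+3, 9+0) = 9
r[3] = max(3+9, 9+3, 11+0) = 12
r[4] = max(3+12, 9+9, 11+3, 16+0) = 18
r[5] = max(3+18, 9+12, 11+9, 16+3, 16+0) = 21
r[6] = max(3+21, 9+18, 11+12, 16+9, 16+3, 19+0) = 27
r[7] = max(3+27, 9+21, 11+18, …, 19+3, 20+0) = 30
r[8] = max(3+30, 9+27, 11+21, …, 20+3, 31+0) = 36
r[9] = max(3+36, 9+30, 11+27, …, 31+3, 41+0) = 41
r[10] = max(3+41, 9+36, 11+30, …, 41+3, 46+0) = 46
r[11] = max(3+46, 9+41, 11+36, …, 46+3, 22+0) = 50
r[12] = max(3+50, 9+46, 11+41, …, 22+3, 41+0) = 55
Maximum revenue is $55.
Now minimize piece count subject to staying optimal: for each k, pieces[k] = 1 + min over i with p[i]+r[k−i]=r[k] of pieces[k−i].
pieces[9] = 1
pieces[10] = 1
pieces[11] = 2
pieces[12] = 2

2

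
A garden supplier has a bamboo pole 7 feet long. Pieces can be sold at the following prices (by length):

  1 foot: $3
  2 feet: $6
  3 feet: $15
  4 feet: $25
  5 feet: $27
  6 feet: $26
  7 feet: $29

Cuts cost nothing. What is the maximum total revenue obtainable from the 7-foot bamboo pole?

Build R[k] bottom-up: R[k] = max over allowed piece i of (p[i] + R[k−i]).
R[1] = 3
R[2] = 6  (first piece 1, then R[1]=3)
R[3] = 15
R[4] = 25
R[5] = 28  (first piece 1, then R[4]=25)
R[6] = 31  (first piece 1, then R[5]=28)
R[7] = 40  (first piece 3, then R[4]=25)
One optimal cutting: 4 + 3 → $25 + $15 = $40.

40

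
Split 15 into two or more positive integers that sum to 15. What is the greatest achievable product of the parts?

Fill prod[k] for k=2..15: at each k try every first piece i and multiply by the better of (k−i) uncut or prod[k−i].
prod[2] = 1×max(1,0) = 1×1 = 1
prod[3] = 1×max(2,1) = 1×2 = 2
prod[4] = 2×max(2,1) = 2×2 = 4
prod[5] = 2×max(3,2) = 2×3 = 6
prod[6] = 3×max(3,2) = 3×3 = 9
prod[7] = 2×max(5,6) = 2×6 = 12
prod[8] = 2×max(6,9) = 2×9 = 18
prod[9] = 3×max(6,9) = 3×9 = 27
prod[10] = 2×max(8,18) = 2×18 = 36
prod[11] = 2×max(9,27) = 2×27 = 54
prod[12] = 3×max(9,27) = 3×27 = 81
prod[13] = 2×max(11,54) = 2×54 = 108
prod[14] = 2×max(12,81) = 2×81 = 162
prod[15] = 3×max(12,81) = 3×81 = 243
One optimal split: 3 + 3 + 3 + 3 + 3; product 3×3×3×3×3 = 243.

243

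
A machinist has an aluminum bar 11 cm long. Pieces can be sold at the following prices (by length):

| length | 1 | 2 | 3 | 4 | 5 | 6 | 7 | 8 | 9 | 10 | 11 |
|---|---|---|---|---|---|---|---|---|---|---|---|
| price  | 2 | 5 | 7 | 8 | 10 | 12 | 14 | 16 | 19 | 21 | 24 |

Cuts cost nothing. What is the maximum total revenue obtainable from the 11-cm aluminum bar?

27

Let v[k] be the best obtainable value from length k. For each k, try every first piece i and keep the best of price[i] + v[k−i].
v[1] = 2
v[2] = 5
v[3] = 7  (first piece 1, then v[2]=5)
v[4] = 10  (first piece 2, then v[2]=5)
v[5] = 12  (first piece 1, then v[4]=10)
v[6] = 15  (first piece 2, then v[4]=10)
v[7] = 17  (first piece 1, then v[6]=15)
v[8] = 20  (first piece 2, then v[6]=15)
v[9] = 22  (first piece 1, then v[8]=20)
v[10] = 25  (first piece 2, then v[8]=20)
v[11] = 27  (first piece 1, then v[10]=25)
One optimal cutting: 2 + 2 + 2 + 2 + 2 + 1 → $5 + $5 + $5 + $5 + $5 + $2 = $27.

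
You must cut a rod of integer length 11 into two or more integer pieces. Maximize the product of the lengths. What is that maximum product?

Define P[k] = max over 1≤i<k of i · max(k−i, P[k−i]); the inner max lets the remainder stay uncut if that's better.
Small cases: P[2]=1, P[3]=2, P[4]=4, P[5]=6.
P[6] = 3×max(3,2) = 3×3 = 9
P[7] = 2×max(5,6) = 2×6 = 12
P[8] = 2×max(6,9) = 2×9 = 18
P[9] = 3×max(6,9) = 3×9 = 27
P[10] = 2×max(8,18) = 2×18 = 36
P[11] = 2×max(9,27) = 2×27 = 54
One optimal split: 3 + 3 + 3 + 2; product 3×3×3×2 = 54.

54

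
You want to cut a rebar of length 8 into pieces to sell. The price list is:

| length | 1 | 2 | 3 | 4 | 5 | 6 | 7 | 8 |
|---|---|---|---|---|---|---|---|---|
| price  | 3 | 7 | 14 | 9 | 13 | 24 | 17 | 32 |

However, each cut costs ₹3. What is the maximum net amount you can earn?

32

Consider every possible first cut. r[k] is the best of p[i]+r[k−i] over all sellable i≤k, charging 3 whenever i<k.
r[1] = 3
r[2] = 7
r[3] = 14
r[4] = 14  (first piece 1, then r[3]=14)
r[5] = 18  (first piece 2, then r[3]=14)
r[6] = 25  (first piece 3, then r[3]=14)
r[7] = 25  (first piece 1, then r[6]=25)
r[8] = 32
Best is to make no cuts and sell whole for ₹32.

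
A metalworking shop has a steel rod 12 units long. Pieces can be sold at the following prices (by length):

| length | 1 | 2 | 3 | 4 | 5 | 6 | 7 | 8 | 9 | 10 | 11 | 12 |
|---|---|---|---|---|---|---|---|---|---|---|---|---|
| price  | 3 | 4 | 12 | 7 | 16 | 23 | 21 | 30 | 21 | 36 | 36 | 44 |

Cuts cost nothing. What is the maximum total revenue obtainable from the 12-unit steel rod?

48

Let r[k] be the best obtainable value from length k. For each k, try every first piece i and keep the best of price[i] + r[k−i].
r[1] = 3
r[2] = 6  (first piece 1, then r[1]=3)
r[3] = 12
r[4] = 15  (first piece 1, then r[3]=12)
r[5] = 18  (first piece 1, then r[4]=15)
r[6] = 24  (first piece 3, then r[3]=12)
r[7] = 27  (first piece 1, then r[6]=24)
r[8] = 30  (first piece 1, then r[7]=27)
r[9] = 36  (first piece 3, then r[6]=24)
r[10] = 39  (first piece 1, then r[9]=36)
r[11] = 42  (first piece 1, then r[10]=39)
r[12] = 48  (first piece 3, then r[9]=36)
One optimal cutting: 3 + 3 + 3 + 3 → $12 + $12 + $12 + $12 = $48.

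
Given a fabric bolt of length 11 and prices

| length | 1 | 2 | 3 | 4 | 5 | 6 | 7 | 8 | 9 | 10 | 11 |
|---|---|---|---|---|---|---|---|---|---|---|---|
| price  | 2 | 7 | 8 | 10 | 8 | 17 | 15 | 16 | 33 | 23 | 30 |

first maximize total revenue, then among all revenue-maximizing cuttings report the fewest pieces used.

2

Build r[k] bottom-up: r[k] = max over allowed piece i of (p[i] + r[k−i]).
r[1] = 2
r[2] = 7
r[3] = 9  (first piece 1, then r[2]=7)
r[4] = 14  (first piece 2, then r[2]=7)
r[5] = 16  (first piece 1, then r[4]=14)
r[6] = 21  (first piece 2, then r[4]=14)
r[7] = 23  (first piece 1, then r[6]=21)
r[8] = 28  (first piece 2, then r[6]=21)
r[9] = 33
r[10] = 35  (first piece 1, then r[9]=33)
r[11] = 40  (first piece 2, then r[9]=33)
Maximum revenue is $40.
Now minimize piece count subject to staying optimal: for each k, pieces[k] = 1 + min over i with p[i]+r[k−i]=r[k] of pieces[k−i].
pieces[8] = 4
pieces[9] = 1
pieces[10] = 2
pieces[11] = 2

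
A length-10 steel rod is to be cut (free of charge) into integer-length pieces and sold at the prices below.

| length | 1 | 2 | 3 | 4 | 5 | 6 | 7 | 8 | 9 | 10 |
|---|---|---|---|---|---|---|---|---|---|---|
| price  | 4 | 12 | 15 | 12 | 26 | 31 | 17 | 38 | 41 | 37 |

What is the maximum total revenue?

Let v[k] be the best obtainable value from length k. For each k, try every first piece i and keep the best of price[i] + v[k−i].
v[1] = 4
v[2] = max(4+4, 12+0) = 12
v[3] = max(4+12, 12+4, 15+0) = 16
v[4] = max(4+16, 12+12, 15+4, 12+0) = 24
v[5] = max(4+24, 12+16, 15+12, 12+4, 26+0) = 28
v[6] = max(4+28, 12+24, 15+16, 12+12, 26+4, 31+0) = 36
v[7] = max(4+36, 12+28, 15+24, …, 31+4, 17+0) = 40
v[8] = max(4+40, 12+36, 15+28, …, 17+4, 38+0) = 48
v[9] = max(4+48, 12+40, 15+36, …, 38+4, 41+0) = 52
v[10] = max(4+52, 12+48, 15+40, …, 41+4, 37+0) = 60
One optimal cutting: 2 + 2 + 2 + 2 + 2 → $12 + $12 + $12 + $12 + $12 = $60.

60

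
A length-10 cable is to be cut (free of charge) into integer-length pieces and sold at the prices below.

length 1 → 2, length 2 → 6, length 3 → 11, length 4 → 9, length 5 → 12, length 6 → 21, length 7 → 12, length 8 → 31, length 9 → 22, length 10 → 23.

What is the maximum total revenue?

Let R[k] be the best obtainable value from length k. For each k, try every first piece i and keep the best of price[i] + R[k−i].
R[1] = 2
R[2] = max(2+2, 6+0) = 6
R[3] = max(2+6, 6+2, 11+0) = 11
R[4] = max(2+11, 6+6, 11+2, 9+0) = 13
R[5] = max(2+13, 6+11, 11+6, 9+2, 12+0) = 17
R[6] = max(2+17, 6+13, 11+11, 9+6, 12+2, 21+0) = 22
R[7] = max(2+22, 6+17, 11+13, …, 21+2, 12+0) = 24
R[8] = max(2+24, 6+22, 11+17, …, 12+2, 31+0) = 31
R[9] = max(2+31, 6+24, 11+22, …, 31+2, 22+0) = 33
R[10] = max(2+33, 6+31, 11+24, …, 22+2, 23+0) = 37
One optimal cutting: 8 + 2 → 31 + 6 = 37.

37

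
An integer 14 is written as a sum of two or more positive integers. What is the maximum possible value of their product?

162

Let P[k] be the best product for length k (with at least one cut). For each first piece i, the rest contributes max(k−i, P[k−i]).
P[2] = 1*max(1,0) = 1*1 = 1
P[3] = 1*max(2,1) = 1*2 = 2
P[4] = 2*max(2,1) = 2*2 = 4
P[5] = 2*max(3,2) = 2*3 = 6
P[6] = 3*max(3,2) = 3*3 = 9
P[7] = 2*max(5,6) = 2*6 = 12
P[8] = 2*max(6,9) = 2*9 = 18
P[9] = 3*max(6,9) = 3*9 = 27
P[10] = 2*max(8,18) = 2*18 = 36
P[11] = 2*max(9,27) = 2*27 = 54
P[12] = 3*max(9,27) = 3*27 = 81
P[13] = 2*max(11,54) = 2*54 = 108
P[14] = 2*max(12,81) = 2*81 = 162
One optimal split: 3 + 3 + 3 + 3 + 2; product 3*3*3*3*2 = 162.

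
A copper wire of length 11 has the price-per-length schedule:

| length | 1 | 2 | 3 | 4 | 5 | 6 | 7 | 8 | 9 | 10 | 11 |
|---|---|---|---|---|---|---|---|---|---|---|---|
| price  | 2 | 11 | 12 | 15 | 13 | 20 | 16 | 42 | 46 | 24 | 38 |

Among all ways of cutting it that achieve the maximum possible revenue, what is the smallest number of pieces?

2

Let r[k] be the best obtainable value from length k. For each k, try every first piece i and keep the best of price[i] + r[k−i].
r[1] = 2
r[2] = 11
r[3] = 13  (first piece 1, then r[2]=11)
r[4] = 22  (first piece 2, then r[2]=11)
r[5] = 24  (first piece 1, then r[4]=22)
r[6] = 33  (first piece 2, then r[4]=22)
r[7] = 35  (first piece 1, then r[6]=33)
r[8] = 44  (first piece 2, then r[6]=33)
r[9] = 46  (first piece 1, then r[8]=44)
r[10] = 55  (first piece 2, then r[8]=44)
r[11] = 57  (first piece 1, then r[10]=55)
Maximum revenue is €57.
Now minimize piece count subject to staying optimal: for each k, pieces[k] = 1 + min over i with p[i]+r[k−i]=r[k] of pieces[k−i].
pieces[8] = 4
pieces[9] = 1
pieces[10] = 5
pieces[11] = 2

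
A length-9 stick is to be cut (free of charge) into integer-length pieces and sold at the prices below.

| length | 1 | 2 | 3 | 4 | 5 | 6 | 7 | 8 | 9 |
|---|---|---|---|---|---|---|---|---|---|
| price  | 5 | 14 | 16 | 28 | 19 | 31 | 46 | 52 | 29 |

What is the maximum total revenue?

61

Build R[k] bottom-up: R[k] = max over allowed piece i of (p[i] + R[k−i]).
R[1] = 5
R[2] = max(5+5, 14+0) = 14
R[3] = max(5+14, 14+5, 16+0) = 19
R[4] = max(5+19, 14+14, 16+5, 28+0) = 28
R[5] = max(5+28, 14+19, 16+14, 28+5, 19+0) = 33
R[6] = max(5+33, 14+28, 16+19, 28+14, 19+5, 31+0) = 42
R[7] = max(5+42, 14+33, 16+28, …, 31+5, 46+0) = 47
R[8] = max(5+47, 14+42, 16+33, …, 46+5, 52+0) = 56
R[9] = max(5+56, 14+47, 16+42, …, 52+5, 29+0) = 61
One optimal cutting: 2 + 2 + 2 + 2 + 1 → $14 + $14 + $14 + $14 + $5 = $61.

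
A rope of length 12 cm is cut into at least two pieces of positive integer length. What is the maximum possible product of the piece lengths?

Let g[k] be the best product for length k (with at least one cut). For each first piece i, the rest contributes max(k−i, g[k−i]).
Small cases: g[2]=1, g[3]=2, g[4]=4, g[5]=6.
g[6] = 3*max(3,2) = 3*3 = 9
g[7] = 2*max(5,6) = 2*6 = 12
g[8] = 2*max(6,9) = 2*9 = 18
g[9] = 3*max(6,9) = 3*9 = 27
g[10] = 2*max(8,18) = 2*18 = 36
g[11] = 2*max(9,27) = 2*27 = 54
g[12] = 3*max(9,27) = 3*27 = 81
One optimal split: 3 + 3 + 3 + 3; product 3*3*3*3 = 81.

81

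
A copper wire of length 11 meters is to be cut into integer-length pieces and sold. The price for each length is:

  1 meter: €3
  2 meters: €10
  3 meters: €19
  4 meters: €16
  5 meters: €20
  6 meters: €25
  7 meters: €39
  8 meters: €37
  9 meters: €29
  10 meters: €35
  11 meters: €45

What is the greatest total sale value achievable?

67

Build best[k] bottom-up: best[k] = max over allowed piece i of (p[i] + best[k−i]).
best[1] = 3
best[2] = 10
best[3] = 19
best[4] = 22  (first piece 1, then best[3]=19)
best[5] = 29  (first piece 2, then best[3]=19)
best[6] = 38  (first piece 3, then best[3]=19)
best[7] = 41  (first piece 1, then best[6]=38)
best[8] = 48  (first piece 2, then best[6]=38)
best[9] = 57  (first piece 3, then best[6]=38)
best[10] = 60  (first piece 1, then best[9]=57)
best[11] = 67  (first piece 2, then best[9]=57)
One optimal cutting: 3 + 3 + 3 + 2 → €19 + €19 + €19 + €10 = €67.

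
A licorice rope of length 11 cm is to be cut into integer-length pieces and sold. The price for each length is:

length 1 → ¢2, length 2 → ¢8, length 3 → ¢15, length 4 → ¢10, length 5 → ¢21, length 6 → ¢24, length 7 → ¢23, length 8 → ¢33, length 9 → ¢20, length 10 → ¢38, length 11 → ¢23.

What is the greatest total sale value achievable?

53

Let best[k] be the best obtainable value from length k. For each k, try every first piece i and keep the best of price[i] + best[k−i].
best[1] = 2
best[2] = 8
best[3] = 15
best[4] = 17  (first piece 1, then best[3]=15)
best[5] = 23  (first piece 2, then best[3]=15)
best[6] = 30  (first piece 3, then best[3]=15)
best[7] = 32  (first piece 1, then best[6]=30)
best[8] = 38  (first piece 2, then best[6]=30)
best[9] = 45  (first piece 3, then best[6]=30)
best[10] = 47  (first piece 1, then best[9]=45)
best[11] = 53  (first piece 2, then best[9]=45)
One optimal cutting: 3 + 3 + 3 + 2 → ¢15 + ¢15 + ¢15 + ¢8 = ¢53.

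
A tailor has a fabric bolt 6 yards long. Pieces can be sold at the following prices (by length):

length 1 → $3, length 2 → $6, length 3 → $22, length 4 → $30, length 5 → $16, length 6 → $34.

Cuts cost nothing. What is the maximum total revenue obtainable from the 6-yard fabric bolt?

Build R[k] bottom-up: R[k] = max over allowed piece i of (p[i] + R[k−i]).
R[1] = 3
R[2] = max(3+3, 6+0) = 6
R[3] = max(3+6, 6+3, 22+0) = 22
R[4] = max(3+22, 6+6, 22+3, 30+0) = 30
R[5] = max(3+30, 6+22, 22+6, 30+3, 16+0) = 33
R[6] = max(3+33, 6+30, 22+22, 30+6, 16+3, 34+0) = 44
One optimal cutting: 3 + 3 → $22 + $22 = $44.

44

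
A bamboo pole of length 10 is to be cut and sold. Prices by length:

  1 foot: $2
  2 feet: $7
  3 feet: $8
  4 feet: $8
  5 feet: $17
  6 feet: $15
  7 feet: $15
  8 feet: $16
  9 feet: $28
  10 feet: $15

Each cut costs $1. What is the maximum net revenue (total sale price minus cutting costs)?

33

Consider every possible first cut. r[k] is the best of p[i]+r[k−i] over all sellable i≤k, charging 1 whenever i<k.
r[1] = 2
r[2] = max(2+2-1, 7+0) = 7
r[3] = max(2+7-1, 7+2-1, 8+0) = 8
r[4] = max(2+8-1, 7+7-1, 8+2-1, 8+0) = 13
r[5] = max(2+13-1, 7+8-1, 8+7-1, 8+2-1, 17+0) = 17
r[6] = max(2+17-1, 7+13-1, 8+8-1, 8+7-1, 17+2-1, 15+0) = 19
r[7] = max(2+19-1, 7+17-1, 8+13-1, …, 15+2-1, 15+0) = 23
r[8] = max(2+23-1, 7+19-1, 8+17-1, …, 15+2-1, 16+0) = 25
r[9] = max(2+25-1, 7+23-1, 8+19-1, …, 16+2-1, 28+0) = 29
r[10] = max(2+29-1, 7+25-1, 8+23-1, …, 28+2-1, 15+0) = 33
One optimal plan: pieces 5 + 5 (1 cut) → $34 − $1 = $33.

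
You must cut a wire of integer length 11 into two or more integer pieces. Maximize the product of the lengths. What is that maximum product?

Fill P[k] for k=2..11: at each k try every first piece i and multiply by the better of (k−i) uncut or P[k−i].
P[2] = 1×max(1,0) = 1×1 = 1
P[3] = 1×max(2,1) = 1×2 = 2
P[4] = 2×max(2,1) = 2×2 = 4
P[5] = 2×max(3,2) = 2×3 = 6
P[6] = 3×max(3,2) = 3×3 = 9
P[7] = 2×max(5,6) = 2×6 = 12
P[8] = 2×max(6,9) = 2×9 = 18
P[9] = 3×max(6,9) = 3×9 = 27
P[10] = 2×max(8,18) = 2×18 = 36
P[11] = 2×max(9,27) = 2×27 = 54
One optimal split: 3 + 3 + 3 + 2; product 3×3×3×2 = 54.

54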